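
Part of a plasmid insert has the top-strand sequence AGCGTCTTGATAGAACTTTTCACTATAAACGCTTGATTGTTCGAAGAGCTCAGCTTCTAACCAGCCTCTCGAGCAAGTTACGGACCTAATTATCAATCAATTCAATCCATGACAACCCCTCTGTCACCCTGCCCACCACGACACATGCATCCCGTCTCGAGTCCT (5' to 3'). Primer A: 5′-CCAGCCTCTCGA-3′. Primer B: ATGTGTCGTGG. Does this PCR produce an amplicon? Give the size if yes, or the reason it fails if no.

Primer A (CCAGCCTCTCGA) matches the top strand at positions 61–72; it acts as a forward primer.
Primer B's reverse complement is CCACGACACAT, matching the top strand at positions 136–146; it acts as a reverse primer.
The 3' ends face each other across positions 61–146, giving an 86 bp product.

Yes — an 86 bp product.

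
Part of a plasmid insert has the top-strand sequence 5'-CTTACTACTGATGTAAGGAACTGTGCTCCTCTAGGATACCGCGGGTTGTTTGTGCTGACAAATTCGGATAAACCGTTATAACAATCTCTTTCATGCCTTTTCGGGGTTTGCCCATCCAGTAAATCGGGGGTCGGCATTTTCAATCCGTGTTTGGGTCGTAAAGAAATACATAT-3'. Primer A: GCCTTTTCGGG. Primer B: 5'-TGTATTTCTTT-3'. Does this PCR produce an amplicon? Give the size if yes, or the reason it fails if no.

Yes — a 76 bp product.

Primer A (GCCTTTTCGGG) matches the top strand at positions 95–105; it acts as a forward primer.
Primer B's reverse complement is AAAGAAATACA, matching the top strand at positions 160–170; it acts as a reverse primer.
The 3' ends face each other across positions 95–170, giving a 76 bp product.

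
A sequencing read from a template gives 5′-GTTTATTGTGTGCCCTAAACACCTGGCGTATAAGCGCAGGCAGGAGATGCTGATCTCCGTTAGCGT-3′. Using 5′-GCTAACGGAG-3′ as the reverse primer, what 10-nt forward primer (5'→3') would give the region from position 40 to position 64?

5'-GCAGGAGATG-3'

The reverse primer's reverse complement CTCCGTTAGC matches the template at positions 55–64; the product starts at position 40.
The forward primer is identical to the top strand over positions 40–49: GCAGGAGATG.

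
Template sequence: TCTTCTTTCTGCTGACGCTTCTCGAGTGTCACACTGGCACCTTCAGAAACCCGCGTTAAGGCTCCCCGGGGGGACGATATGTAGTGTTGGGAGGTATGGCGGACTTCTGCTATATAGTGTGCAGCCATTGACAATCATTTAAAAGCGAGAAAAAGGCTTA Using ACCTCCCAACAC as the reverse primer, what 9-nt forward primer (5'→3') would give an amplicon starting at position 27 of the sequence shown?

5'-TGTCACACT-3'

The reverse primer's reverse complement GTGTTGGGAGGT matches the template at positions 84–95; the product starts at position 27.
The forward primer is identical to the top strand over positions 27–35: TGTCACACT.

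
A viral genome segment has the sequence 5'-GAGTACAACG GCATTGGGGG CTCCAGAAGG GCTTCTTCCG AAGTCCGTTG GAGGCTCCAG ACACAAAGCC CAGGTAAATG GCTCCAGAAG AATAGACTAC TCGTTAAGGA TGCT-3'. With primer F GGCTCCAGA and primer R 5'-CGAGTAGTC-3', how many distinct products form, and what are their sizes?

Three products: 85 bp, 51 bp, 24 bp

The forward primer GGCTCCAGA matches the top strand at positions 19–27, 53–61, 80–88.
The reverse primer's reverse complement is GACTACTCG, matching at positions 95–103.
Each forward site pairs with the reverse site to give a product ending at position 103: sizes 85, 51, 24 bp.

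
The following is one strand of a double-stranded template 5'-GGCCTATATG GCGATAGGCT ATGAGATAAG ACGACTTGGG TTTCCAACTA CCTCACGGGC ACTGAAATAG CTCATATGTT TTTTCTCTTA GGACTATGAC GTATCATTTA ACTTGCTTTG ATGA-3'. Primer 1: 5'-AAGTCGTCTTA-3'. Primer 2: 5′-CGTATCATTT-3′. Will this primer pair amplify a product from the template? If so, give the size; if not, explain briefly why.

No product — the primers' 3' ends point away from each other.

Primer 1 (AAGTCGTCTTA) has reverse complement TAAGACGACTT, which matches the top strand at positions 27–37; primer 1 anneals to the top strand there with its 3' end pointing upstream toward position 27.
Primer 2 (CGTATCATTT) matches the top strand directly at positions 100–109; it anneals to the bottom strand with its 3' end pointing downstream toward position 109.
The 3' ends diverge (primer 1 extends toward position 1, primer 2 toward position 124), so the primers never converge on a shared product.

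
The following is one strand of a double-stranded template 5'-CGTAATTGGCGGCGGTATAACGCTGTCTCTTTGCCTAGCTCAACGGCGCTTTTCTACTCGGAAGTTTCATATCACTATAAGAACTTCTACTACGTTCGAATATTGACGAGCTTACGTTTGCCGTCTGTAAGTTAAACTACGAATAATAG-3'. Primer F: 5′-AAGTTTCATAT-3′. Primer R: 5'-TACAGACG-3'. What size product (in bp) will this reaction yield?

68 bp

Forward primer AAGTTTCATAT is found on the top strand at positions 62–72.
The reverse primer's reverse complement is CGTCTGTA, which matches the template at positions 122–129.
The product runs from position 62 to position 129, so its length is 129 − 62 + 1 = 68 bp.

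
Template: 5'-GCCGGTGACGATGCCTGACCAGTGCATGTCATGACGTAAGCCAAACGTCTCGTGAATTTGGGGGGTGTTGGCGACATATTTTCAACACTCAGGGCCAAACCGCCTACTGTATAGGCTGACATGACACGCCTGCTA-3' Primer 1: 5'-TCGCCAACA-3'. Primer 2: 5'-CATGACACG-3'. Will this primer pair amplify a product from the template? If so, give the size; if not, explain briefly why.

Primer 1 (TCGCCAACA) has reverse complement TGTTGGCGA, which matches the top strand at positions 66–74; primer 1 anneals to the top strand there with its 3' end pointing upstream toward position 66.
Primer 2 (CATGACACG) matches the top strand directly at positions 120–128; it anneals to the bottom strand with its 3' end pointing downstream toward position 128.
The 3' ends diverge (primer 1 extends toward position 1, primer 2 toward position 135), so the primers never converge on a shared product.

No product — the primers' 3' ends point away from each other.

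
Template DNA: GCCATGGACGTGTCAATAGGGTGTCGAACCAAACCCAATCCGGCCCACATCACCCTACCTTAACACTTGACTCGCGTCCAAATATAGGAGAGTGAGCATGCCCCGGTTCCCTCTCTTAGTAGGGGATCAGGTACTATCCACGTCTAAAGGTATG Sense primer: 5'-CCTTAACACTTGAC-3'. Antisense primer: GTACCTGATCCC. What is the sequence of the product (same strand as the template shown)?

Scanning the template, CCTTAACACTTGAC occurs at positions 58–71; this primer anneals to the bottom strand there with its 3' end pointing downstream.
Taking the reverse complement of GTACCTGATCCC gives GGGATCAGGTAC, found at positions 123–134 on the template; the primer anneals here to the top strand with its 3' end pointing upstream.
The product is the template from position 58 through 134 (77 bp).

5'-CCTTAACACTTGACTCGCGTCCAAATATAGGAGAGTGAGCATGCCCCGGTTCCCTCTCTTAGTAGGGGATCAGGTAC-3'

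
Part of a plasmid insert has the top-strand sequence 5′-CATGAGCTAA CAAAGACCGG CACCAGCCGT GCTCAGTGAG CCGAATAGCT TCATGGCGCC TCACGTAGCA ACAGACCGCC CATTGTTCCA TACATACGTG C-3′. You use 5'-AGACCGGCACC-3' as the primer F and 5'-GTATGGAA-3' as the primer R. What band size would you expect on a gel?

The forward primer matches the template at positions 14–24.
Taking the reverse complement of GTATGGAA gives TTCCATAC, found at positions 86–93 on the template; the primer anneals here to the top strand with its 3' end pointing upstream.
Amplicon spans positions 14–93: 80 bp.

80 bp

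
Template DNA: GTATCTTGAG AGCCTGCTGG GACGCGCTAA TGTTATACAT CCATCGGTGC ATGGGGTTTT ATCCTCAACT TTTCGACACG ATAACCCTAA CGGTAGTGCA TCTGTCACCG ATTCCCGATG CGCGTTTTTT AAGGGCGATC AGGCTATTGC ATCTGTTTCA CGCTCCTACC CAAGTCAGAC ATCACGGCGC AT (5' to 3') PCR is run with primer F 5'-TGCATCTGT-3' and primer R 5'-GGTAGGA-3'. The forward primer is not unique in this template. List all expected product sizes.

74 bp, 23 bp

The forward primer TGCATCTGT matches the top strand at positions 97–105, 148–156.
The reverse primer's reverse complement is TCCTACC, matching at positions 164–170.
Each forward site pairs with the reverse site to give a product ending at position 170: sizes 74, 23 bp.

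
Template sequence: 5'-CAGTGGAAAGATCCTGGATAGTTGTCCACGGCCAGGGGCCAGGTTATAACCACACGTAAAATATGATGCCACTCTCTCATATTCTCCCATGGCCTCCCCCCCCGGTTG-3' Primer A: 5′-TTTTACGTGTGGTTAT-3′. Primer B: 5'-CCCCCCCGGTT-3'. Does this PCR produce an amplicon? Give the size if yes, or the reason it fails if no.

Primer A (TTTTACGTGTGGTTAT) has reverse complement ATAACCACACGTAAAA, which matches the top strand at positions 46–61; primer A anneals to the top strand there with its 3' end pointing upstream toward position 46.
Primer B (CCCCCCCGGTT) matches the top strand directly at positions 97–107; it anneals to the bottom strand with its 3' end pointing downstream toward position 107.
The 3' ends diverge (primer A extends toward position 1, primer B toward position 108), so the primers never converge on a shared product.

No product — the primers' 3' ends point away from each other.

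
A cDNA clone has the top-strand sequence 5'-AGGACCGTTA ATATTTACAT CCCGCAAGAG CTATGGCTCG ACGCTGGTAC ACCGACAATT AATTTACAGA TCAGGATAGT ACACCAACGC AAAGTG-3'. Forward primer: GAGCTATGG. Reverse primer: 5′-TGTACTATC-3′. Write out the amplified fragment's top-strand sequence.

Scanning the template, GAGCTATGG occurs at positions 28–36; this primer anneals to the bottom strand there with its 3' end pointing downstream.
Taking the reverse complement of TGTACTATC gives GATAGTACA, found at positions 75–83 on the template; the primer anneals here to the top strand with its 3' end pointing upstream.
The product is the template from position 28 through 83 (56 bp).

5'-GAGCTATGGCTCGACGCTGGTACACCGACAATTAATTTACAGATCAGGATAGTACA-3'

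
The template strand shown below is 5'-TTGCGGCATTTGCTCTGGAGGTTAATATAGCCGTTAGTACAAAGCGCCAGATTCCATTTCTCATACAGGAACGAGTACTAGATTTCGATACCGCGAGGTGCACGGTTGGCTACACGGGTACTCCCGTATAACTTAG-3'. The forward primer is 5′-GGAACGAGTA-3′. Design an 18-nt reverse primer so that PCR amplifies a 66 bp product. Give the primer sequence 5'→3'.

The forward primer binds at positions 68–77, so a 66 bp product ends at position 68 + 66 − 1 = 133.
The reverse primer anneals to the top strand over positions 116–133, i.e. to GGGTACTCCCGTATAACT.
Its sequence written 5'→3' is the reverse complement: AGTTATACGGGAGTACCC.

5'-AGTTATACGGGAGTACCC-3'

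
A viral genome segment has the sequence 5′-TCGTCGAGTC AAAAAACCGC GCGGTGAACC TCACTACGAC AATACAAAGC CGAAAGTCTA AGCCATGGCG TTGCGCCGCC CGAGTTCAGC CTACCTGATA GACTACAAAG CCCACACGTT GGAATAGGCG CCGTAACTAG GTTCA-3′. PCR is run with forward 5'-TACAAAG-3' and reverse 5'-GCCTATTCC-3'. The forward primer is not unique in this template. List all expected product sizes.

The forward primer TACAAAG matches the top strand at positions 43–49, 104–110.
The reverse primer's reverse complement is GGAATAGGC, matching at positions 121–129.
Each forward site pairs with the reverse site to give a product ending at position 129: sizes 87, 26 bp.

87 bp, 26 bp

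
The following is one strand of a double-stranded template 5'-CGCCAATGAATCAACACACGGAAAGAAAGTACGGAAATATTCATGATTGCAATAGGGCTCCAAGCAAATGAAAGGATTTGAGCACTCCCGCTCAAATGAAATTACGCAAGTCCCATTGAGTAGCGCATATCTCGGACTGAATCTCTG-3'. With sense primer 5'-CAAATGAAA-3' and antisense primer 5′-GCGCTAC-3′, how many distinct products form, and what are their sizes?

The forward primer CAAATGAAA matches the top strand at positions 65–73, 93–101.
The reverse primer's reverse complement is GTAGCGC, matching at positions 120–126.
Each forward site pairs with the reverse site to give a product ending at position 126: sizes 62, 34 bp.

Two products: 62 bp, 34 bp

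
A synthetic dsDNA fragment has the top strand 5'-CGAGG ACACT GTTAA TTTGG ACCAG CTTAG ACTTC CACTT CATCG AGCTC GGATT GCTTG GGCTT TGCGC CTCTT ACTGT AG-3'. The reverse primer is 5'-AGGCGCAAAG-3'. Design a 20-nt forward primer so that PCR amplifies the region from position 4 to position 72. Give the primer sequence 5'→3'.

The reverse primer's reverse complement CTTTGCGCCT matches the template at positions 63–72; the product starts at position 4.
The forward primer is identical to the top strand over positions 4–23: GGACACTGTTAATTTGGACC.

5'-GGACACTGTTAATTTGGACC-3'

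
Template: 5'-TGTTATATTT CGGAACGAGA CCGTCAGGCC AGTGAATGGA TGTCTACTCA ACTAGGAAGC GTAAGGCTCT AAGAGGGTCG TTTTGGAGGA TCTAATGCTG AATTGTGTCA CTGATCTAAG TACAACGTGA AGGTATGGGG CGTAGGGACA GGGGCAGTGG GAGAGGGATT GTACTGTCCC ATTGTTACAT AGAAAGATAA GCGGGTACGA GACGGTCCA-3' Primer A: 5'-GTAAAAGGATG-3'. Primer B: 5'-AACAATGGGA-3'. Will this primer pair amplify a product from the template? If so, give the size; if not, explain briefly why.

No product — primer A has no binding site in the template.

Primer A (GTAAAAGGATG) does not match the top strand, and its reverse complement CATCCTTTTAC does not match either.
With no annealing site for primer A, no amplification occurs.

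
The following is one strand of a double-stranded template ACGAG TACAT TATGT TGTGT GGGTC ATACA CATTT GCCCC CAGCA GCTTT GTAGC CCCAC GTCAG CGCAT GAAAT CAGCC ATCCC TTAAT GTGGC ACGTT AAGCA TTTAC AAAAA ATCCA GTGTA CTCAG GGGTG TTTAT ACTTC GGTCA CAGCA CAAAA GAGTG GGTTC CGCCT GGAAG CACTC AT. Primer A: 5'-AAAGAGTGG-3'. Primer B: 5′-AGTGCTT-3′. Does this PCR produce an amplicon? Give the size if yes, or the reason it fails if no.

Yes — a 27 bp product.

Primer A (AAAGAGTGG) matches the top strand at positions 158–166; it acts as a forward primer.
Primer B's reverse complement is AAGCACT, matching the top strand at positions 178–184; it acts as a reverse primer.
The 3' ends face each other across positions 158–184, giving a 27 bp product.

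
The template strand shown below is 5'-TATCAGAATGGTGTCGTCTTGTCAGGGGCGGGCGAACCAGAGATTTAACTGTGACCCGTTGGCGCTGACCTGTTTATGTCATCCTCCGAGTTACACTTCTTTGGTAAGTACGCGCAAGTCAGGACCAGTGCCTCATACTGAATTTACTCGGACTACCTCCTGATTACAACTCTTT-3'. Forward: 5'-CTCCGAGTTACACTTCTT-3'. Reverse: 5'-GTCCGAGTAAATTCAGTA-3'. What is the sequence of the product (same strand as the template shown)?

5'-CTCCGAGTTACACTTCTTTGGTAAGTACGCGCAAGTCAGGACCAGTGCCTCATACTGAATTTACTCGGAC-3'

Scanning the template, CTCCGAGTTACACTTCTT occurs at positions 84–101; this primer anneals to the bottom strand there with its 3' end pointing downstream.
The reverse primer's reverse complement is TACTGAATTTACTCGGAC, which matches the template at positions 136–153.
The product is the template from position 84 through 153 (70 bp).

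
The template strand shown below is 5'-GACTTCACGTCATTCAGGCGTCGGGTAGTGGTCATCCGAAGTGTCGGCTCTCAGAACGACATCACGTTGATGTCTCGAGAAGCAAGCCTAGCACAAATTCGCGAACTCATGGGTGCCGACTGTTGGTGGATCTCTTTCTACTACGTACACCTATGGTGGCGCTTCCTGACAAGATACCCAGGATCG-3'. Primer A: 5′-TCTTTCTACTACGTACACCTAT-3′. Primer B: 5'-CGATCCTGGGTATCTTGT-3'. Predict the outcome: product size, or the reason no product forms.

Primer A (TCTTTCTACTACGTACACCTAT) matches the top strand at positions 133–154; it acts as a forward primer.
Primer B's reverse complement is ACAAGATACCCAGGATCG, matching the top strand at positions 169–186; it acts as a reverse primer.
The 3' ends face each other across positions 133–186, giving a 54 bp product.

Yes — a 54 bp product.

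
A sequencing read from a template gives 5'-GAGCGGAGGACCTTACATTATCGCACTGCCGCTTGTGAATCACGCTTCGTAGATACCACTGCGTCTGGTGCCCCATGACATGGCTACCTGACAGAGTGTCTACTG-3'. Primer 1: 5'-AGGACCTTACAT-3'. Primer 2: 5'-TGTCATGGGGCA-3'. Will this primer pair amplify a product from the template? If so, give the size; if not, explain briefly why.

Primer 1 (AGGACCTTACAT) matches the top strand at positions 7–18; it acts as a forward primer.
Primer 2's reverse complement is TGCCCCATGACA, matching the top strand at positions 69–80; it acts as a reverse primer.
The 3' ends face each other across positions 7–80, giving a 74 bp product.

Yes — a 74 bp product.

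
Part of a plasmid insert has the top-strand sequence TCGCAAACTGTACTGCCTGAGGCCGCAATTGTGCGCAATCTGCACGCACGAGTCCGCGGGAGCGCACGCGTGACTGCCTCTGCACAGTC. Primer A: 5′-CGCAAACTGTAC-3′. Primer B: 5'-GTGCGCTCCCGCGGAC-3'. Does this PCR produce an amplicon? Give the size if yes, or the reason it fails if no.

Primer A (CGCAAACTGTAC) matches the top strand at positions 2–13; it acts as a forward primer.
Primer B's reverse complement is GTCCGCGGGAGCGCAC, matching the top strand at positions 52–67; it acts as a reverse primer.
The 3' ends face each other across positions 2–67, giving a 66 bp product.

Yes — a 66 bp product.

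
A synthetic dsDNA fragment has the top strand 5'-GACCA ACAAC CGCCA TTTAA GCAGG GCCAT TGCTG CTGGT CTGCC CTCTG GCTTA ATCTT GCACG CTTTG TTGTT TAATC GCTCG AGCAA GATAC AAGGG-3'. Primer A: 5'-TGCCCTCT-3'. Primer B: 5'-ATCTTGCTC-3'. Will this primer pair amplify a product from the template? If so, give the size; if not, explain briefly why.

Primer A (TGCCCTCT) matches the top strand at positions 42–49; it acts as a forward primer.
Primer B's reverse complement is GAGCAAGAT, matching the top strand at positions 85–93; it acts as a reverse primer.
The 3' ends face each other across positions 42–93, giving a 52 bp product.

Yes — a 52 bp product.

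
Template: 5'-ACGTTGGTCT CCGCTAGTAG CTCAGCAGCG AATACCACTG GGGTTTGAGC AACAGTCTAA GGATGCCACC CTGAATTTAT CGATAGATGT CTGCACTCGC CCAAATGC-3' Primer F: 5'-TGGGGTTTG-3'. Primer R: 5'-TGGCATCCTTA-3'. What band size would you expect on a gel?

30 bp

The forward primer matches the template at positions 39–47.
The reverse primer's reverse complement is TAAGGATGCCA, which matches the template at positions 58–68.
Product length = (reverse-primer end) − (forward-primer start) + 1 = 68 − 39 + 1 = 30 bp.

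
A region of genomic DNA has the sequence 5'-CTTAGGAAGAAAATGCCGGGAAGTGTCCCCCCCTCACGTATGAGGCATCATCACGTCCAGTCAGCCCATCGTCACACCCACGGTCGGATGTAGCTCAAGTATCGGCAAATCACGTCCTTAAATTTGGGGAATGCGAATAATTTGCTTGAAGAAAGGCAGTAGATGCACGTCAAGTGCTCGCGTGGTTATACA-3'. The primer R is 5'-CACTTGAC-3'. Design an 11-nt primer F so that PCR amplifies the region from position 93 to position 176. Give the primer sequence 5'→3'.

5'-GCTCAAGTATC-3'

The reverse primer's reverse complement GTCAAGTG matches the template at positions 169–176; the product starts at position 93.
The forward primer is identical to the top strand over positions 93–103: GCTCAAGTATC.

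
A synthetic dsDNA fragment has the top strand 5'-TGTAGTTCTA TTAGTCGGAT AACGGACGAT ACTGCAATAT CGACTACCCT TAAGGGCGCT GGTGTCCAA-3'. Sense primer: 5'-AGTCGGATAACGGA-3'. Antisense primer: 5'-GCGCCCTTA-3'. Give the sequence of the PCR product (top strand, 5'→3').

The forward primer matches the template at positions 13–26.
Reverse complement of the reverse primer: TAAGGGCGC. This occurs on the top strand at positions 51–59.
The product is the template from position 13 through 59 (47 bp).

5'-AGTCGGATAACGGACGATACTGCAATATCGACTACCCTTAAGGGCGC-3'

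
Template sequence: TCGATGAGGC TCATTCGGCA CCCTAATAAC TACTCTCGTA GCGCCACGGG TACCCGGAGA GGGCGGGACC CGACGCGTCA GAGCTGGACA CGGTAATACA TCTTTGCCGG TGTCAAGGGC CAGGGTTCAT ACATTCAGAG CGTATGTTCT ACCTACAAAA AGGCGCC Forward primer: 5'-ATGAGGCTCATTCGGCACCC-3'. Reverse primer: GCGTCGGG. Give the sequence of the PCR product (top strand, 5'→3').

5'-ATGAGGCTCATTCGGCACCCTAATAACTACTCTCGTAGCGCCACGGGTACCCGGAGAGGGCGGGACCCGACGC-3'

Scanning the template, ATGAGGCTCATTCGGCACCC occurs at positions 4–23; this primer anneals to the bottom strand there with its 3' end pointing downstream.
The reverse primer's reverse complement is CCCGACGC, which matches the template at positions 69–76.
The product is the template from position 4 through 76 (73 bp).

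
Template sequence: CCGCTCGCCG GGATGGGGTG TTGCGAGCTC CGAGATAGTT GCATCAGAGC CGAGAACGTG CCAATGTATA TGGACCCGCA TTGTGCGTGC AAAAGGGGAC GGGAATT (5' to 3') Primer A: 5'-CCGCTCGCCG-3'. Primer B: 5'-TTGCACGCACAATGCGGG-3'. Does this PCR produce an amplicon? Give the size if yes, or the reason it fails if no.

Primer A (CCGCTCGCCG) matches the top strand at positions 1–10; it acts as a forward primer.
Primer B's reverse complement is CCCGCATTGTGCGTGCAA, matching the top strand at positions 75–92; it acts as a reverse primer.
The 3' ends face each other across positions 1–92, giving a 92 bp product.

Yes — a 92 bp product.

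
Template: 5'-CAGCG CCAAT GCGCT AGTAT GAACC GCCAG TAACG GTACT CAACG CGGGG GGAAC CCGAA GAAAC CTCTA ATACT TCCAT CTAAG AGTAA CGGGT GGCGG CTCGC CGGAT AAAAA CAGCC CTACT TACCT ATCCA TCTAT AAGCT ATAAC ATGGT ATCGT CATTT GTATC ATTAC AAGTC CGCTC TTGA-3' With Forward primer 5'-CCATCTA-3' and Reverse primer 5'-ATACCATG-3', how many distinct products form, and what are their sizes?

The forward primer CCATCTA matches the top strand at positions 77–83, 133–139.
The reverse primer's reverse complement is CATGGTAT, matching at positions 150–157.
Each forward site pairs with the reverse site to give a product ending at position 157: sizes 81, 25 bp.

Two products: 81 bp, 25 bp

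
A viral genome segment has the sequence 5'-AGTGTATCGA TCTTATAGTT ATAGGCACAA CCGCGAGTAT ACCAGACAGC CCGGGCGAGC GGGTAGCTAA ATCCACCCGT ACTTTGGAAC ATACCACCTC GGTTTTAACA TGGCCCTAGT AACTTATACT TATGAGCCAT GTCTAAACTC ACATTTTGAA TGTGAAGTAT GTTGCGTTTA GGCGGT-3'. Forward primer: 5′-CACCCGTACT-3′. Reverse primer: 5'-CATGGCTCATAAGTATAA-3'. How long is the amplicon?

68 bp

Forward primer CACCCGTACT is found on the top strand at positions 74–83.
Taking the reverse complement of CATGGCTCATAAGTATAA gives TTATACTTATGAGCCATG, found at positions 124–141 on the template; the primer anneals here to the top strand with its 3' end pointing upstream.
Product length = (reverse-primer end) − (forward-primer start) + 1 = 141 − 74 + 1 = 68 bp.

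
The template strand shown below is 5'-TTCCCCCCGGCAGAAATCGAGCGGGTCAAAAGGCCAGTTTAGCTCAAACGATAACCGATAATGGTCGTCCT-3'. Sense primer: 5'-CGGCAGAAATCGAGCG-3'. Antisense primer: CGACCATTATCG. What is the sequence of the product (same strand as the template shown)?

Forward primer CGGCAGAAATCGAGCG is found on the top strand at positions 8–23.
Reverse complement of the reverse primer: CGATAATGGTCG. This occurs on the top strand at positions 56–67.
The product is the template from position 8 through 67 (60 bp).

5'-CGGCAGAAATCGAGCGGGTCAAAAGGCCAGTTTAGCTCAAACGATAACCGATAATGGTCG-3'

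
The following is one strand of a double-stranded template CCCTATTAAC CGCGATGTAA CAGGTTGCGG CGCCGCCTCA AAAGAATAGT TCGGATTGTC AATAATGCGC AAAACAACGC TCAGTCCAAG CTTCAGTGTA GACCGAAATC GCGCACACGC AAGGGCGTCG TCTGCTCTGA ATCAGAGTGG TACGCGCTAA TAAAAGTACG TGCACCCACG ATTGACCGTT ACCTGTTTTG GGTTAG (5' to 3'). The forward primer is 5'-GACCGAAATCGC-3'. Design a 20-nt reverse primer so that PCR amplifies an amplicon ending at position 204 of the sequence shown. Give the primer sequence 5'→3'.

5'-AACCCAAAACAGGTAACGGT-3'

The forward primer binds at positions 101–112; the product's 3' end on the top strand is position 204.
The reverse primer anneals to the top strand over positions 185–204, i.e. to ACCGTTACCTGTTTTGGGTT.
Its sequence written 5'→3' is the reverse complement: AACCCAAAACAGGTAACGGT.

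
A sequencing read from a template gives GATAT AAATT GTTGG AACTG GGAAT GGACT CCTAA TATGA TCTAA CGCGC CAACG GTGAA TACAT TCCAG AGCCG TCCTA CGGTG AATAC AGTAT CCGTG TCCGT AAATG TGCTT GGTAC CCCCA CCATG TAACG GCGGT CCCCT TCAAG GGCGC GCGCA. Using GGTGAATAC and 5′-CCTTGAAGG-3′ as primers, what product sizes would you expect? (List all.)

The forward primer GGTGAATAC matches the top strand at positions 55–63, 82–90.
The reverse primer's reverse complement is CCTTCAAGG, matching at positions 143–151.
Each forward site pairs with the reverse site to give a product ending at position 151: sizes 97, 70 bp.

97 bp, 70 bp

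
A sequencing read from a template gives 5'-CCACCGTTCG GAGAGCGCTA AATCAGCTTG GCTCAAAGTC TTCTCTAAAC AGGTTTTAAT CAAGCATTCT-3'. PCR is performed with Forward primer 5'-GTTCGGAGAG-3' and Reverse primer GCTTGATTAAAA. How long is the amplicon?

60 bp

The forward primer matches the template at positions 6–15.
Taking the reverse complement of GCTTGATTAAAA gives TTTTAATCAAGC, found at positions 54–65 on the template; the primer anneals here to the top strand with its 3' end pointing upstream.
Amplicon spans positions 6–65: 60 bp.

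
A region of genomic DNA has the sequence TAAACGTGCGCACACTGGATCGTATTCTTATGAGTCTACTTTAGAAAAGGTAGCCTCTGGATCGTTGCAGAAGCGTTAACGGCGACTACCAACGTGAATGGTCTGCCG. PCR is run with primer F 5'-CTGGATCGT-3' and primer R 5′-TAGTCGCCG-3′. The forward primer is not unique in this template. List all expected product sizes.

74 bp, 32 bp

The forward primer CTGGATCGT matches the top strand at positions 15–23, 57–65.
The reverse primer's reverse complement is CGGCGACTA, matching at positions 80–88.
Each forward site pairs with the reverse site to give a product ending at position 88: sizes 74, 32 bp.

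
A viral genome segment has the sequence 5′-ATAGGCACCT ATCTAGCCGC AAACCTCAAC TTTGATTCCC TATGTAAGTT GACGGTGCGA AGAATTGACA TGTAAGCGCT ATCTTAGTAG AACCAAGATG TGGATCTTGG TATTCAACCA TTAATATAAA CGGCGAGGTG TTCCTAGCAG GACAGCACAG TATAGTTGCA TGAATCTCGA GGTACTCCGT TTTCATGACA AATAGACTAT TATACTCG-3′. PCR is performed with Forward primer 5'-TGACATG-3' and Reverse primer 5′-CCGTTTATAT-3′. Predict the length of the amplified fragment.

68 bp

Forward primer TGACATG is found on the top strand at positions 66–72.
The reverse primer's reverse complement is ATATAAACGG, which matches the template at positions 124–133.
Product length = (reverse-primer end) − (forward-primer start) + 1 = 133 − 66 + 1 = 68 bp.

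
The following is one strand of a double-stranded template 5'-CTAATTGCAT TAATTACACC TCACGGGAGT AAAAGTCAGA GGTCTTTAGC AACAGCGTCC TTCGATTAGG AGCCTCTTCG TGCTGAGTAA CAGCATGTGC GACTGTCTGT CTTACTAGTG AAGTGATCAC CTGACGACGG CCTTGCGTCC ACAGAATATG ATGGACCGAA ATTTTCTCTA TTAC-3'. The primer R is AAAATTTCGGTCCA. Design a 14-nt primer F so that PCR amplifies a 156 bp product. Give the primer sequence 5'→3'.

5'-CTCACGGGAGTAAA-3'

The reverse primer's reverse complement TGGACCGAAATTTT matches the template at positions 162–175, so the product ends at position 175.
A 156 bp product then starts at position 175 − 156 + 1 = 20.
The forward primer is identical to the top strand there: CTCACGGGAGTAAA.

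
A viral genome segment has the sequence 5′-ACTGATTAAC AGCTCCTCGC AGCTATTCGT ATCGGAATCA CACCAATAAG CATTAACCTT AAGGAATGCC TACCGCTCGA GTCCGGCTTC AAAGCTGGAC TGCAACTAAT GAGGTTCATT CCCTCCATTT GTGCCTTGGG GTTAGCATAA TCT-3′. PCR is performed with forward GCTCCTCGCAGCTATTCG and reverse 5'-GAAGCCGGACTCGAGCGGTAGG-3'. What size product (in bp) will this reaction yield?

Scanning the template, GCTCCTCGCAGCTATTCG occurs at positions 12–29; this primer anneals to the bottom strand there with its 3' end pointing downstream.
The reverse primer's reverse complement is CCTACCGCTCGAGTCCGGCTTC, which matches the template at positions 69–90.
Product length = (reverse-primer end) − (forward-primer start) + 1 = 90 − 12 + 1 = 79 bp.

79 bp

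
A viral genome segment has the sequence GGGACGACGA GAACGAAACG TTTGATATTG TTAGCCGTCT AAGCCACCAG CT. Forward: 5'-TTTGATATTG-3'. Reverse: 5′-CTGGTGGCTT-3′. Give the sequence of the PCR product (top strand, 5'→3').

The forward primer matches the template at positions 21–30.
Reverse complement of the reverse primer: AAGCCACCAG. This occurs on the top strand at positions 41–50.
The product is the template from position 21 through 50 (30 bp).

5'-TTTGATATTGTTAGCCGTCTAAGCCACCAG-3'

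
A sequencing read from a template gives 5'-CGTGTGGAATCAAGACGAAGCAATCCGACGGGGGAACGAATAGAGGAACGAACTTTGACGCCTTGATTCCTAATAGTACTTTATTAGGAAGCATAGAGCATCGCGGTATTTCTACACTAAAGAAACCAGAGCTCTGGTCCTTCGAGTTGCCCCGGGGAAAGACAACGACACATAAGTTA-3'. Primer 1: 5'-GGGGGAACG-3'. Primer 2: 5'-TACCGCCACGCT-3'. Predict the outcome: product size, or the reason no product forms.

Primer 2 (TACCGCCACGCT) does not match the top strand, and its reverse complement AGCGTGGCGGTA does not match either.
With no annealing site for primer 2, no amplification occurs.

No product — primer 2 has no binding site in the template.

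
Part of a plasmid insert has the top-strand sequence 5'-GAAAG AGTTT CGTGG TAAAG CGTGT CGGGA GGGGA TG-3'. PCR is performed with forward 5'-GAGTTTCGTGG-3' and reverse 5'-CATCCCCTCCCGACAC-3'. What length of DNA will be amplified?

Forward primer GAGTTTCGTGG is found on the top strand at positions 5–15.
The reverse primer's reverse complement is GTGTCGGGAGGGGATG, which matches the template at positions 22–37.
Product length = (reverse-primer end) − (forward-primer start) + 1 = 37 − 5 + 1 = 33 bp.

33 bp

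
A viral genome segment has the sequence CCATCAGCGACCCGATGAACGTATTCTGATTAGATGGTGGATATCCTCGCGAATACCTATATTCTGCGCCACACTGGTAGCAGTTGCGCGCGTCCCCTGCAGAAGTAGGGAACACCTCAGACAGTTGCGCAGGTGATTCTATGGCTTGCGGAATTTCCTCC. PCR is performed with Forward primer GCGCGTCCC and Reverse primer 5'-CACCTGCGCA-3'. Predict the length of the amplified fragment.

The forward primer matches the template at positions 88–96.
Taking the reverse complement of CACCTGCGCA gives TGCGCAGGTG, found at positions 126–135 on the template; the primer anneals here to the top strand with its 3' end pointing upstream.
Product length = (reverse-primer end) − (forward-primer start) + 1 = 135 − 88 + 1 = 48 bp.

48 bp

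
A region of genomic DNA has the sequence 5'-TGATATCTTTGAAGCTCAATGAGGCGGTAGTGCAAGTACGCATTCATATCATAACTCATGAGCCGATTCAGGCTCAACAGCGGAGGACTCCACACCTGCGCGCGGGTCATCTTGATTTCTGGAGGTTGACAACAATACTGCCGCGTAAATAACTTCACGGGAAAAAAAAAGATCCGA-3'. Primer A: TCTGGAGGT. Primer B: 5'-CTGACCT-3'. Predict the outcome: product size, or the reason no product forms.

No product — primer B has no binding site in the template.

Primer B (CTGACCT) does not match the top strand, and its reverse complement AGGTCAG does not match either.
With no annealing site for primer B, no amplification occurs.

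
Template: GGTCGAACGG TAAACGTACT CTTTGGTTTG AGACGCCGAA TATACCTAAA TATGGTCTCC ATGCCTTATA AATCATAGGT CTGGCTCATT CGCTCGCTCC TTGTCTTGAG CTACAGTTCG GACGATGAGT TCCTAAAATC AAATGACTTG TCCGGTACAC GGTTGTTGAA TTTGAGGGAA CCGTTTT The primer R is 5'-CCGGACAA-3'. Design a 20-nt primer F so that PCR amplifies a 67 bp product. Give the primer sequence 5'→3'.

5'-TTCGCTCGCTCCTTGTCTTG-3'

The reverse primer's reverse complement TTGTCCGG matches the template at positions 148–155, so the product ends at position 155.
A 67 bp product then starts at position 155 − 67 + 1 = 89.
The forward primer is identical to the top strand there: TTCGCTCGCTCCTTGTCTTG.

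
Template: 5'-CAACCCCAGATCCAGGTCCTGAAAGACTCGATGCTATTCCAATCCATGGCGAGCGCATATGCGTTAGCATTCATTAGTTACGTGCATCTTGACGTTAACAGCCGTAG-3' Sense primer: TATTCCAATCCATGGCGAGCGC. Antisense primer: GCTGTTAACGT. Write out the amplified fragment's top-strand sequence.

5'-TATTCCAATCCATGGCGAGCGCATATGCGTTAGCATTCATTAGTTACGTGCATCTTGACGTTAACAGC-3'

Scanning the template, TATTCCAATCCATGGCGAGCGC occurs at positions 35–56; this primer anneals to the bottom strand there with its 3' end pointing downstream.
The reverse primer's reverse complement is ACGTTAACAGC, which matches the template at positions 92–102.
The product is the template from position 35 through 102 (68 bp).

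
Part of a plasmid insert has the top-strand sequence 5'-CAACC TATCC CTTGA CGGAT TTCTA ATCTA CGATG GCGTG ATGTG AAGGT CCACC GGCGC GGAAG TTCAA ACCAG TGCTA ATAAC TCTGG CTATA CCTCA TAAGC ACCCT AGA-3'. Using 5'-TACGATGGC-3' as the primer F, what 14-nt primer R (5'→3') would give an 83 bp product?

5'-TAGGGTGCTTATGA-3'

The forward primer binds at positions 29–37, so an 83 bp product ends at position 29 + 83 − 1 = 111.
The reverse primer anneals to the top strand over positions 98–111, i.e. to TCATAAGCACCCTA.
Its sequence written 5'→3' is the reverse complement: TAGGGTGCTTATGA.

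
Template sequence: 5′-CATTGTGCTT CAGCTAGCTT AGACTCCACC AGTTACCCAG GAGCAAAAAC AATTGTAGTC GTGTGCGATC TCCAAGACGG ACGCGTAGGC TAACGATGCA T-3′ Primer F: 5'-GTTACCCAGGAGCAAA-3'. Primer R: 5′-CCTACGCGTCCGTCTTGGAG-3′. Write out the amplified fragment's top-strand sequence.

Forward primer GTTACCCAGGAGCAAA is found on the top strand at positions 32–47.
Taking the reverse complement of CCTACGCGTCCGTCTTGGAG gives CTCCAAGACGGACGCGTAGG, found at positions 70–89 on the template; the primer anneals here to the top strand with its 3' end pointing upstream.
The product is the template from position 32 through 89 (58 bp).

5'-GTTACCCAGGAGCAAAAACAATTGTAGTCGTGTGCGATCTCCAAGACGGACGCGTAGG-3'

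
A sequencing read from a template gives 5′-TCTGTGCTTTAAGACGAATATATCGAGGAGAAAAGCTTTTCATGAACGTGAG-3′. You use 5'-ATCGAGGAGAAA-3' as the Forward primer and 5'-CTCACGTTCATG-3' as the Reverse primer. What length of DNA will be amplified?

Forward primer ATCGAGGAGAAA is found on the top strand at positions 22–33.
Taking the reverse complement of CTCACGTTCATG gives CATGAACGTGAG, found at positions 41–52 on the template; the primer anneals here to the top strand with its 3' end pointing upstream.
Amplicon spans positions 22–52: 31 bp.

31 bp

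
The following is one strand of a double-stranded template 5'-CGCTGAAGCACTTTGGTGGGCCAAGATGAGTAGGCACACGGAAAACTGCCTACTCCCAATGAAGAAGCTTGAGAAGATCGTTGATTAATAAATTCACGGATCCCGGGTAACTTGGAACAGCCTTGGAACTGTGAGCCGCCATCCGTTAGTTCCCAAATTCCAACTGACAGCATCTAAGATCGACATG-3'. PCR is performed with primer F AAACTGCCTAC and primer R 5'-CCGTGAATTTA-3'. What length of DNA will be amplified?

Forward primer AAACTGCCTAC is found on the top strand at positions 43–53.
Taking the reverse complement of CCGTGAATTTA gives TAAATTCACGG, found at positions 89–99 on the template; the primer anneals here to the top strand with its 3' end pointing upstream.
The product runs from position 43 to position 99, so its length is 99 − 43 + 1 = 57 bp.

57 bp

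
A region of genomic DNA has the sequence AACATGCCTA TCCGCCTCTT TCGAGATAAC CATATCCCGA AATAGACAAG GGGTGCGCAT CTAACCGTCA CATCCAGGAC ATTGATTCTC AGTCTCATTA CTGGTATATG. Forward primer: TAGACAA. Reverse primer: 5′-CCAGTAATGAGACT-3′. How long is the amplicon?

Scanning the template, TAGACAA occurs at positions 43–49; this primer anneals to the bottom strand there with its 3' end pointing downstream.
Taking the reverse complement of CCAGTAATGAGACT gives AGTCTCATTACTGG, found at positions 91–104 on the template; the primer anneals here to the top strand with its 3' end pointing upstream.
Amplicon spans positions 43–104: 62 bp.

62 bp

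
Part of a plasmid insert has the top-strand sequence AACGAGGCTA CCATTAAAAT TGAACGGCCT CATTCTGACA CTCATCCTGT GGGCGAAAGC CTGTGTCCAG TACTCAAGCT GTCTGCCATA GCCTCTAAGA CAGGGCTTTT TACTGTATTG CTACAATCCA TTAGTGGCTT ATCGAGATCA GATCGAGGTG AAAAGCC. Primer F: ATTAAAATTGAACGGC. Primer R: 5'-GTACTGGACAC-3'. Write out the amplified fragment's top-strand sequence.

5'-ATTAAAATTGAACGGCCTCATTCTGACACTCATCCTGTGGGCGAAAGCCTGTGTCCAGTAC-3'

Forward primer ATTAAAATTGAACGGC is found on the top strand at positions 13–28.
The reverse primer's reverse complement is GTGTCCAGTAC, which matches the template at positions 63–73.
The product is the template from position 13 through 73 (61 bp).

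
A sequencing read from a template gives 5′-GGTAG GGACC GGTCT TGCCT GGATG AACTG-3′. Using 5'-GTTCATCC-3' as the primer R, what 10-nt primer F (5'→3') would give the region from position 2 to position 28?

The reverse primer's reverse complement GGATGAAC matches the template at positions 21–28; the product starts at position 2.
The forward primer is identical to the top strand over positions 2–11: GTAGGGACCG.

5'-GTAGGGACCG-3'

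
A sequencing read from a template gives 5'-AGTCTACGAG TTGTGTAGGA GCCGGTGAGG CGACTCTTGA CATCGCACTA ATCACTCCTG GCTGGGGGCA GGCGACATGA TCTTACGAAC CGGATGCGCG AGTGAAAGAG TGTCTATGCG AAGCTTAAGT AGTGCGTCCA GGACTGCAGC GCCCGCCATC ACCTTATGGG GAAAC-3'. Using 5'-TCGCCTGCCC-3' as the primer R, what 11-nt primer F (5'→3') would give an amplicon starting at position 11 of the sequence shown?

5'-TTGTGTAGGAG-3'

The reverse primer's reverse complement GGGCAGGCGA matches the template at positions 66–75; the product starts at position 11.
The forward primer is identical to the top strand over positions 11–21: TTGTGTAGGAG.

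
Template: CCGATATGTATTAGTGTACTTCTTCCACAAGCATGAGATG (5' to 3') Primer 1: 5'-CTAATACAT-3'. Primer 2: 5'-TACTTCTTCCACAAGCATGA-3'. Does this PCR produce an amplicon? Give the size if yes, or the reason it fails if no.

No product — the primers' 3' ends point away from each other.

Primer 1 (CTAATACAT) has reverse complement ATGTATTAG, which matches the top strand at positions 6–14; primer 1 anneals to the top strand there with its 3' end pointing upstream toward position 6.
Primer 2 (TACTTCTTCCACAAGCATGA) matches the top strand directly at positions 17–36; it anneals to the bottom strand with its 3' end pointing downstream toward position 36.
The 3' ends diverge (primer 1 extends toward position 1, primer 2 toward position 40), so the primers never converge on a shared product.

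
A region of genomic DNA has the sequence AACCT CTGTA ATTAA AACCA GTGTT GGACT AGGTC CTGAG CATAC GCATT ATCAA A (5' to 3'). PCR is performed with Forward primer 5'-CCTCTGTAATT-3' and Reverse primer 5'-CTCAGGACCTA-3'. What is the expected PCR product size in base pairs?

38 bp

Forward primer CCTCTGTAATT is found on the top strand at positions 3–13.
Reverse complement of the reverse primer: TAGGTCCTGAG. This occurs on the top strand at positions 30–40.
Amplicon spans positions 3–40: 38 bp.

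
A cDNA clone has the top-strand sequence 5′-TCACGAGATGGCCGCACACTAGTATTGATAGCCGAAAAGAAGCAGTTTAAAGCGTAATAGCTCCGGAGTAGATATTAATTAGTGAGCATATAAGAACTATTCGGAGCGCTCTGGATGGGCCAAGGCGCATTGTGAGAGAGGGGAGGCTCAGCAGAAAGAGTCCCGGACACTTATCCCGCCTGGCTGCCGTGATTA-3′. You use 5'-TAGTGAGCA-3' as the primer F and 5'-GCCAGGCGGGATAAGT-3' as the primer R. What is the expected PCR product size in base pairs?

Scanning the template, TAGTGAGCA occurs at positions 80–88; this primer anneals to the bottom strand there with its 3' end pointing downstream.
Taking the reverse complement of GCCAGGCGGGATAAGT gives ACTTATCCCGCCTGGC, found at positions 169–184 on the template; the primer anneals here to the top strand with its 3' end pointing upstream.
Product length = (reverse-primer end) − (forward-primer start) + 1 = 184 − 80 + 1 = 105 bp.

105 bp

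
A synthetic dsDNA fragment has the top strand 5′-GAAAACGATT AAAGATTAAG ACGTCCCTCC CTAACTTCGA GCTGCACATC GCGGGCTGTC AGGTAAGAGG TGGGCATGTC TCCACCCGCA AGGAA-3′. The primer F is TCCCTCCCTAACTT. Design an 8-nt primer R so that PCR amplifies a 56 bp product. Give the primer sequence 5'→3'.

5'-ACATGCCC-3'

The forward primer binds at positions 24–37, so a 56 bp product ends at position 24 + 56 − 1 = 79.
The reverse primer anneals to the top strand over positions 72–79, i.e. to GGGCATGT.
Its sequence written 5'→3' is the reverse complement: ACATGCCC.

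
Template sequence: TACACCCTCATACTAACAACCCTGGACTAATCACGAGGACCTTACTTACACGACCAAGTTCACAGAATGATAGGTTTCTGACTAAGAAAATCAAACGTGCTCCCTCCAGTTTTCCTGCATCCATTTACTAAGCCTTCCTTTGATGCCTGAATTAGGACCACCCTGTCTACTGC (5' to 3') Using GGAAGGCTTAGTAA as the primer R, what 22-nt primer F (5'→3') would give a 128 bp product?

5'-TACTAACAACCCTGGACTAATC-3'

The reverse primer's reverse complement TTACTAAGCCTTCC matches the template at positions 125–138, so the product ends at position 138.
A 128 bp product then starts at position 138 − 128 + 1 = 11.
The forward primer is identical to the top strand there: TACTAACAACCCTGGACTAATC.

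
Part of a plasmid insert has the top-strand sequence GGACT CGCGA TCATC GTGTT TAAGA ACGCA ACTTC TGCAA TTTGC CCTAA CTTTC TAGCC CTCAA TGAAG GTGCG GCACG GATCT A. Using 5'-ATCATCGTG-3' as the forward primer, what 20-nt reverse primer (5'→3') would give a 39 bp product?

The forward primer binds at positions 10–18, so a 39 bp product ends at position 10 + 39 − 1 = 48.
The reverse primer anneals to the top strand over positions 29–48, i.e. to CAACTTCTGCAATTTGCCCT.
Its sequence written 5'→3' is the reverse complement: AGGGCAAATTGCAGAAGTTG.

5'-AGGGCAAATTGCAGAAGTTG-3'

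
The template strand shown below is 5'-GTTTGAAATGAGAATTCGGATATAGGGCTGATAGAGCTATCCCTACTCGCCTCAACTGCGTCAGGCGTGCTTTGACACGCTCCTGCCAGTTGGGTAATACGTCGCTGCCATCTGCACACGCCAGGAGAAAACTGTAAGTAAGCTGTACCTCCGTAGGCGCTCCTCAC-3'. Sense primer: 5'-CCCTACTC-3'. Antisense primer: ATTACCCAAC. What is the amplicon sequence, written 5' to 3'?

5'-CCCTACTCGCCTCAACTGCGTCAGGCGTGCTTTGACACGCTCCTGCCAGTTGGGTAAT-3'

Forward primer CCCTACTC is found on the top strand at positions 41–48.
Reverse complement of the reverse primer: GTTGGGTAAT. This occurs on the top strand at positions 89–98.
The product is the template from position 41 through 98 (58 bp).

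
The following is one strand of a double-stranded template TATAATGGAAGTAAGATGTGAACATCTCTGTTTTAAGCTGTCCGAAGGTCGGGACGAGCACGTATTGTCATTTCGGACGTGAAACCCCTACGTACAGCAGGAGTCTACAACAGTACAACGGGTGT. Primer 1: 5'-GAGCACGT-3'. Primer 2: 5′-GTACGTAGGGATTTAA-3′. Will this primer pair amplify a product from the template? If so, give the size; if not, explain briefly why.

No product — primer 2 has no binding site in the template.

Primer 2 (GTACGTAGGGATTTAA) does not match the top strand, and its reverse complement TTAAATCCCTACGTAC does not match either.
With no annealing site for primer 2, no amplification occurs.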